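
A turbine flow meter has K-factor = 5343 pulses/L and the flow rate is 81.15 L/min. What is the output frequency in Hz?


Frequency = K * Q / 60 (converting L/min to L/s).
f = 5343 * 81.15 / 60
f = 433584.45 / 60
f = 7226.41 Hz

7226.41 Hz


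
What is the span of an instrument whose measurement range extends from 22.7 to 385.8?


Span = upper range - lower range.
Span = 385.8 - (22.7)
Span = 363.1

363.1


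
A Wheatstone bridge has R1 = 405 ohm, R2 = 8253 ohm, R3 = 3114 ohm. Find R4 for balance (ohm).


At balance: R1*R4 = R2*R3, so R4 = R2*R3/R1.
R4 = 8253 * 3114 / 405
R4 = 25699842 / 405
R4 = 63456.4 ohm

63456.4 ohm


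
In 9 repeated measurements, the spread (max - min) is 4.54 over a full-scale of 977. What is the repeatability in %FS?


Repeatability = (spread / full scale) * 100%.
R = (4.54 / 977) * 100
R = 0.465 %FS

0.465 %FS


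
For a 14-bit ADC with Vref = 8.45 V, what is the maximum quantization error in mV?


The maximum quantization error is +/- LSB/2.
LSB = Vref / 2^n = 8.45 / 16384 = 0.00051575 V
Max error = LSB / 2 = 0.00051575 / 2 = 0.00025787 V
Max error = 0.2579 mV

0.2579 mV


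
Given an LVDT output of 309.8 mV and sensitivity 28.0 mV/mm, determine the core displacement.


Displacement = Vout / sensitivity.
d = 309.8 / 28.0
d = 11.064 mm

11.064 mm


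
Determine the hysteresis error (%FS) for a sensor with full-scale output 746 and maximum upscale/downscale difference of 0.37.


Hysteresis = (max difference / full scale) * 100%.
H = (0.37 / 746) * 100
H = 0.05 %FS

0.05 %FS


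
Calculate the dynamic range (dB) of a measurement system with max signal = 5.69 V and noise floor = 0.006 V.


Dynamic range = 20 * log10(Vmax / Vnoise).
DR = 20 * log10(5.69 / 0.006)
DR = 20 * log10(948.33)
DR = 59.54 dB

59.54 dB


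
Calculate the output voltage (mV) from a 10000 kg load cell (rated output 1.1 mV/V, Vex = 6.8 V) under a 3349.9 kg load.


Vout = rated_output * Vex * (load / capacity).
Vout = 1.1 * 6.8 * (3349.9 / 10000)
Vout = 1.1 * 6.8 * 0.33499
Vout = 2.506 mV

2.506 mV


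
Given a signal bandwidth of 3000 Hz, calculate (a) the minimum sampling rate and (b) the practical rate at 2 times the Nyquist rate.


By Nyquist theorem, fs_min = 2 * fmax.
fs_min = 2 * 3000 = 6000 Hz
Practical rate = 2 * fs_min = 2 * 6000 = 12000 Hz

fs_min = 6000 Hz, fs_practical = 12000 Hz


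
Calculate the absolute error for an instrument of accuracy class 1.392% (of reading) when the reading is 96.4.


Absolute error = (accuracy% / 100) * reading.
Error = (1.392 / 100) * 96.4
Error = 0.01392 * 96.4
Error = 1.3419

1.3419


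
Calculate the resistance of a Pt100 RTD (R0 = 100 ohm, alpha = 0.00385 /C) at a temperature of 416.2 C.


The RTD equation: Rt = R0 * (1 + alpha * T).
Rt = 100 * (1 + 0.00385 * 416.2)
Rt = 100 * (1 + 1.60237)
Rt = 100 * 2.60237
Rt = 260.237 ohm

260.237 ohm


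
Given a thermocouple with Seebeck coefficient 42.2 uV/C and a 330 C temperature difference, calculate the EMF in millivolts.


The thermocouple output V = sensitivity * dT.
V = 42.2 uV/C * 330 C
V = 13926.0 uV
V = 13.926 mV

13.926 mV


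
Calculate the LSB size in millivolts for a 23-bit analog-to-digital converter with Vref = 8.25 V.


The resolution (LSB) of an ADC is Vref / 2^n.
LSB = 8.25 / 2^23
LSB = 8.25 / 8388608
LSB = 9.8e-07 V = 0.00098348 mV

0.00098348 mV


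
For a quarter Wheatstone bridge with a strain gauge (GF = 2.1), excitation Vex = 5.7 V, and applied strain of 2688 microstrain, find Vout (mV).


Quarter bridge output: Vout = (GF * epsilon * Vex) / 4.
Vout = (2.1 * 2688e-6 * 5.7) / 4
Vout = 0.03217536 / 4 V
Vout = 0.00804384 V = 8.0438 mV

8.0438 mV


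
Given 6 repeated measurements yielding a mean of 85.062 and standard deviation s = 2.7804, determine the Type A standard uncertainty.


The standard uncertainty for Type A evaluation is u = s / sqrt(n).
u = 2.7804 / sqrt(6)
u = 2.7804 / 2.4495
u = 1.1351

1.1351


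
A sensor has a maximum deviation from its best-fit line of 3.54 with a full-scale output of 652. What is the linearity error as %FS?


Linearity error = (max deviation / full scale) * 100%.
Linearity = (3.54 / 652) * 100
Linearity = 0.543 %FS

0.543 %FS


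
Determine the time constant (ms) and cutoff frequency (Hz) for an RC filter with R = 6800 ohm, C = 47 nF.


Time constant: tau = R * C.
tau = 6800 * 4.70e-08 = 0.0003196 s
tau = 0.3196 ms
Cutoff frequency: fc = 1 / (2*pi*R*C).
fc = 1 / (2*pi*0.0003196) = 497.98 Hz

tau = 0.3196 ms, fc = 497.98 Hz


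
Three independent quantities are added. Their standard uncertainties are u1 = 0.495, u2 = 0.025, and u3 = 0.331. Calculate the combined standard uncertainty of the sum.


For a sum of independent quantities, uc = sqrt(u1^2 + u2^2 + u3^2).
uc = sqrt(0.495^2 + 0.025^2 + 0.331^2)
uc = sqrt(0.245025 + 0.000625 + 0.109561)
uc = 0.596

0.596


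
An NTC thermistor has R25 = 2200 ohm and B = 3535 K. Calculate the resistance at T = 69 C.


NTC thermistor equation: Rt = R25 * exp(B * (1/T - 1/T25)).
T in Kelvin: 342.15 K, T25 = 298.15 K
1/T - 1/T25 = 1/342.15 - 1/298.15 = -0.00043132
B * (1/T - 1/T25) = 3535 * -0.00043132 = -1.5247
Rt = 2200 * exp(-1.5247) = 478.9 ohm

478.9 ohm


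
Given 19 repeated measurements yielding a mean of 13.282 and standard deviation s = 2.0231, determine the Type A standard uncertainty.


The standard uncertainty for Type A evaluation is u = s / sqrt(n).
u = 2.0231 / sqrt(19)
u = 2.0231 / 4.3589
u = 0.4641

0.4641


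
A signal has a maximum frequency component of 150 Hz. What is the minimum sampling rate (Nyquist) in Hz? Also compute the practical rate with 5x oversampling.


By Nyquist theorem, fs_min = 2 * fmax.
fs_min = 2 * 150 = 300 Hz
Practical rate = 5 * fs_min = 5 * 300 = 1500 Hz

fs_min = 300 Hz, fs_practical = 1500 Hz


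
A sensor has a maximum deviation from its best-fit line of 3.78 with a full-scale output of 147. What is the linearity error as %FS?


Linearity error = (max deviation / full scale) * 100%.
Linearity = (3.78 / 147) * 100
Linearity = 2.571 %FS

2.571 %FS


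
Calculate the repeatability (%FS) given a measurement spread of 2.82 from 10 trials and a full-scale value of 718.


Repeatability = (spread / full scale) * 100%.
R = (2.82 / 718) * 100
R = 0.393 %FS

0.393 %FS


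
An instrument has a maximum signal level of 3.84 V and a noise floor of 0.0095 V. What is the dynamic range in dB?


Dynamic range = 20 * log10(Vmax / Vnoise).
DR = 20 * log10(3.84 / 0.0095)
DR = 20 * log10(404.21)
DR = 52.13 dB

52.13 dB


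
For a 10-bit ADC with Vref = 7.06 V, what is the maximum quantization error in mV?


The maximum quantization error is +/- LSB/2.
LSB = Vref / 2^n = 7.06 / 1024 = 0.00689453 V
Max error = LSB / 2 = 0.00689453 / 2 = 0.00344727 V
Max error = 3.4473 mV

3.4473 mV


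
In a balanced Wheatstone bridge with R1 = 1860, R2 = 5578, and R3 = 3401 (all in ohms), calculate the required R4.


At balance: R1*R4 = R2*R3, so R4 = R2*R3/R1.
R4 = 5578 * 3401 / 1860
R4 = 18970778 / 1860
R4 = 10199.34 ohm

10199.34 ohm


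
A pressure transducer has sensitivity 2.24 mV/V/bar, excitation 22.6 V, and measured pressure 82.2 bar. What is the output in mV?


Output = sensitivity * Vex * P.
Vout = 2.24 * 22.6 * 82.2
Vout = 50.624 * 82.2
Vout = 4161.29 mV

4161.29 mV


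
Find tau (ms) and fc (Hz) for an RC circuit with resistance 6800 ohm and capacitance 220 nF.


Time constant: tau = R * C.
tau = 6800 * 2.20e-07 = 0.001496 s
tau = 1.496 ms
Cutoff frequency: fc = 1 / (2*pi*R*C).
fc = 1 / (2*pi*0.001496) = 106.39 Hz

tau = 1.496 ms, fc = 106.39 Hz


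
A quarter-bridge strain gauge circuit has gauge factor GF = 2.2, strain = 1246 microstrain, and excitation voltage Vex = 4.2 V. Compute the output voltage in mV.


Quarter bridge output: Vout = (GF * epsilon * Vex) / 4.
Vout = (2.2 * 1246e-6 * 4.2) / 4
Vout = 0.01151304 / 4 V
Vout = 0.00287826 V = 2.8783 mV

2.8783 mV


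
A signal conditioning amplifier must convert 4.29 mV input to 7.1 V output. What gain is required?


Gain = Vout / Vin (converting to same units).
G = 7.1 V / 4.29 mV
G = 7100.0 mV / 4.29 mV
G = 1655.01

1655.01


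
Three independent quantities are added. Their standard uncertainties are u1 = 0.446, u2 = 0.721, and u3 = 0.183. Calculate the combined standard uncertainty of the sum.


For a sum of independent quantities, uc = sqrt(u1^2 + u2^2 + u3^2).
uc = sqrt(0.446^2 + 0.721^2 + 0.183^2)
uc = sqrt(0.198916 + 0.519841 + 0.033489)
uc = 0.8673

0.8673


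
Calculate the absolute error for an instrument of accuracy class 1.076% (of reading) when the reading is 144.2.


Absolute error = (accuracy% / 100) * reading.
Error = (1.076 / 100) * 144.2
Error = 0.01076 * 144.2
Error = 1.5516

1.5516


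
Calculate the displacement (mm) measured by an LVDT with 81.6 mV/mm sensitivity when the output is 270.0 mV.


Displacement = Vout / sensitivity.
d = 270.0 / 81.6
d = 3.309 mm

3.309 mm


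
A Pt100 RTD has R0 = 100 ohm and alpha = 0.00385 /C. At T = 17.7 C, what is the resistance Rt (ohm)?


The RTD equation: Rt = R0 * (1 + alpha * T).
Rt = 100 * (1 + 0.00385 * 17.7)
Rt = 100 * (1 + 0.068145)
Rt = 100 * 1.068145
Rt = 106.814 ohm

106.814 ohm


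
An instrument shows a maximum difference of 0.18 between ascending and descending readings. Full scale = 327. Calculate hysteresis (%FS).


Hysteresis = (max difference / full scale) * 100%.
H = (0.18 / 327) * 100
H = 0.055 %FS

0.055 %FS


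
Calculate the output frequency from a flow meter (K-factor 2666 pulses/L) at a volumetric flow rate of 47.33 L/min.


Frequency = K * Q / 60 (converting L/min to L/s).
f = 2666 * 47.33 / 60
f = 126181.78 / 60
f = 2103.03 Hz

2103.03 Hz


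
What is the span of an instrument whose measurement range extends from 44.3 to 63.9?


Span = upper range - lower range.
Span = 63.9 - (44.3)
Span = 19.6

19.6


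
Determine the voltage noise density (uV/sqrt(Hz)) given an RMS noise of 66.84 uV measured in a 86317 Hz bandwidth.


Noise spectral density = Vrms / sqrt(BW).
NSD = 66.84 / sqrt(86317)
NSD = 66.84 / 293.7975
NSD = 0.2275 uV/sqrt(Hz)

0.2275 uV/sqrt(Hz)


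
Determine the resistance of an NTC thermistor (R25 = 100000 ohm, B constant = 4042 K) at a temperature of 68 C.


NTC thermistor equation: Rt = R25 * exp(B * (1/T - 1/T25)).
T in Kelvin: 341.15 K, T25 = 298.15 K
1/T - 1/T25 = 1/341.15 - 1/298.15 = -0.00042275
B * (1/T - 1/T25) = 4042 * -0.00042275 = -1.7088
Rt = 100000 * exp(-1.7088) = 18108.8 ohm

18108.8 ohm


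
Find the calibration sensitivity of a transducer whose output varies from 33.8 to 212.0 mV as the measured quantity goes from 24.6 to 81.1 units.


Sensitivity = (y2 - y1) / (x2 - x1).
S = (212.0 - 33.8) / (81.1 - 24.6)
S = 178.2 / 56.5
S = 3.154 mV/unit

3.154 mV/unit


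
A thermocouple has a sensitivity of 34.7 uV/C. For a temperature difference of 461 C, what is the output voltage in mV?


The thermocouple output V = sensitivity * dT.
V = 34.7 uV/C * 461 C
V = 15996.7 uV
V = 15.997 mV

15.997 mV


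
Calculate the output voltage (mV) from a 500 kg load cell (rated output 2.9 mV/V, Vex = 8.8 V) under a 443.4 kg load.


Vout = rated_output * Vex * (load / capacity).
Vout = 2.9 * 8.8 * (443.4 / 500)
Vout = 2.9 * 8.8 * 0.8868
Vout = 22.631 mV

22.631 mV


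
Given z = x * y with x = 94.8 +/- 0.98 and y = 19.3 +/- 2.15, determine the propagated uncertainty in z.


For a product z = x*y, the relative uncertainty is:
uz/z = sqrt((ux/x)^2 + (uy/y)^2)
Relative uncertainties: ux/x = 0.98/94.8 = 0.010338
uy/y = 2.15/19.3 = 0.111399
z = 94.8 * 19.3 = 1829.6
uz = 1829.6 * sqrt(0.010338^2 + 0.111399^2) = 204.696

204.696


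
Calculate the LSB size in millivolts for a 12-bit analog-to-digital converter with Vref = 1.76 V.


The resolution (LSB) of an ADC is Vref / 2^n.
LSB = 1.76 / 2^12
LSB = 1.76 / 4096
LSB = 0.00042969 V = 0.4296875 mV

0.4296875 mV


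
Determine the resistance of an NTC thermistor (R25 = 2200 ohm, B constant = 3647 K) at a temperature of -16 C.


NTC thermistor equation: Rt = R25 * exp(B * (1/T - 1/T25)).
T in Kelvin: 257.15 K, T25 = 298.15 K
1/T - 1/T25 = 1/257.15 - 1/298.15 = 0.00053476
B * (1/T - 1/T25) = 3647 * 0.00053476 = 1.9503
Rt = 2200 * exp(1.9503) = 15467.5 ohm

15467.5 ohm


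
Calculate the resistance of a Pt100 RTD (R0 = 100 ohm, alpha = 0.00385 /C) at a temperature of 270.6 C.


The RTD equation: Rt = R0 * (1 + alpha * T).
Rt = 100 * (1 + 0.00385 * 270.6)
Rt = 100 * (1 + 1.04181)
Rt = 100 * 2.04181
Rt = 204.181 ohm

204.181 ohm


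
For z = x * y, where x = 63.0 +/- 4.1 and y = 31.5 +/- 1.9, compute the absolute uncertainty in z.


For a product z = x*y, the relative uncertainty is:
uz/z = sqrt((ux/x)^2 + (uy/y)^2)
Relative uncertainties: ux/x = 4.1/63.0 = 0.065079
uy/y = 1.9/31.5 = 0.060317
z = 63.0 * 31.5 = 1984.5
uz = 1984.5 * sqrt(0.065079^2 + 0.060317^2) = 176.09

176.09


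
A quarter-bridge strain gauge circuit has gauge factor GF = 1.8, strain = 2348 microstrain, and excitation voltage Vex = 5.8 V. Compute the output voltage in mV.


Quarter bridge output: Vout = (GF * epsilon * Vex) / 4.
Vout = (1.8 * 2348e-6 * 5.8) / 4
Vout = 0.02451312 / 4 V
Vout = 0.00612828 V = 6.1283 mV

6.1283 mV


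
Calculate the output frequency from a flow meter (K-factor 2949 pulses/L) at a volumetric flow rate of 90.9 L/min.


Frequency = K * Q / 60 (converting L/min to L/s).
f = 2949 * 90.9 / 60
f = 268064.1 / 60
f = 4467.74 Hz

4467.74 Hz


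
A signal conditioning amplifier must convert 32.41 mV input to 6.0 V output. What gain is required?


Gain = Vout / Vin (converting to same units).
G = 6.0 V / 32.41 mV
G = 6000.0 mV / 32.41 mV
G = 185.13

185.13


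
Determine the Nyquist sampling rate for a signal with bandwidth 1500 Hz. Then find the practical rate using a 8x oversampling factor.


By Nyquist theorem, fs_min = 2 * fmax.
fs_min = 2 * 1500 = 3000 Hz
Practical rate = 8 * fs_min = 8 * 3000 = 24000 Hz

fs_min = 3000 Hz, fs_practical = 24000 Hz


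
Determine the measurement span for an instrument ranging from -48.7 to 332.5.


Span = upper range - lower range.
Span = 332.5 - (-48.7)
Span = 381.2

381.2


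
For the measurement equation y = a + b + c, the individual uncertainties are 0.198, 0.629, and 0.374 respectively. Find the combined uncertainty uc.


For a sum of independent quantities, uc = sqrt(u1^2 + u2^2 + u3^2).
uc = sqrt(0.198^2 + 0.629^2 + 0.374^2)
uc = sqrt(0.039204 + 0.395641 + 0.139876)
uc = 0.7581

0.7581


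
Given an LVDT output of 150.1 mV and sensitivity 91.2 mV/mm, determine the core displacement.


Displacement = Vout / sensitivity.
d = 150.1 / 91.2
d = 1.646 mm

1.646 mm


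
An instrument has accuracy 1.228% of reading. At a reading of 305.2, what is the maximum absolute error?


Absolute error = (accuracy% / 100) * reading.
Error = (1.228 / 100) * 305.2
Error = 0.01228 * 305.2
Error = 3.7479

3.7479


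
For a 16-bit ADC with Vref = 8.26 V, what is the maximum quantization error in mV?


The maximum quantization error is +/- LSB/2.
LSB = Vref / 2^n = 8.26 / 65536 = 0.00012604 V
Max error = LSB / 2 = 0.00012604 / 2 = 6.302e-05 V
Max error = 0.063 mV

0.063 mV


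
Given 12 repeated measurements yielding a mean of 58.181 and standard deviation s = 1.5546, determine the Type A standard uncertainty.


The standard uncertainty for Type A evaluation is u = s / sqrt(n).
u = 1.5546 / sqrt(12)
u = 1.5546 / 3.4641
u = 0.4488

0.4488


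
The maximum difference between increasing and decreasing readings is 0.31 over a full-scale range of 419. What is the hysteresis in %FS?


Hysteresis = (max difference / full scale) * 100%.
H = (0.31 / 419) * 100
H = 0.074 %FS

0.074 %FS


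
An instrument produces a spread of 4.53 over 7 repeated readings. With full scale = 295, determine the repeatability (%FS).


Repeatability = (spread / full scale) * 100%.
R = (4.53 / 295) * 100
R = 1.536 %FS

1.536 %FS


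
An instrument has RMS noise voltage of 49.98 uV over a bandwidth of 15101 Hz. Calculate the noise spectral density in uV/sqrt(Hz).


Noise spectral density = Vrms / sqrt(BW).
NSD = 49.98 / sqrt(15101)
NSD = 49.98 / 122.8861
NSD = 0.4067 uV/sqrt(Hz)

0.4067 uV/sqrt(Hz)


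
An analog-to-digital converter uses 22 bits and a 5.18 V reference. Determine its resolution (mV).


The resolution (LSB) of an ADC is Vref / 2^n.
LSB = 5.18 / 2^22
LSB = 5.18 / 4194304
LSB = 1.24e-06 V = 0.00123501 mV

0.00123501 mV


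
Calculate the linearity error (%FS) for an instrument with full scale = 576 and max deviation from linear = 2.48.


Linearity error = (max deviation / full scale) * 100%.
Linearity = (2.48 / 576) * 100
Linearity = 0.431 %FS

0.431 %FS


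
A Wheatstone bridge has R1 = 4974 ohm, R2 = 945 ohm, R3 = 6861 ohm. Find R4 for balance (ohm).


At balance: R1*R4 = R2*R3, so R4 = R2*R3/R1.
R4 = 945 * 6861 / 4974
R4 = 6483645 / 4974
R4 = 1303.51 ohm

1303.51 ohm


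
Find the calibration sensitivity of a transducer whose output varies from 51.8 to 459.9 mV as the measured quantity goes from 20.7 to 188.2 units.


Sensitivity = (y2 - y1) / (x2 - x1).
S = (459.9 - 51.8) / (188.2 - 20.7)
S = 408.1 / 167.5
S = 2.4364 mV/unit

2.4364 mV/unit


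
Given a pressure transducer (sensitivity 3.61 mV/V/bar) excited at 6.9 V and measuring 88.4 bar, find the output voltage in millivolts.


Output = sensitivity * Vex * P.
Vout = 3.61 * 6.9 * 88.4
Vout = 24.909 * 88.4
Vout = 2201.96 mV

2201.96 mV


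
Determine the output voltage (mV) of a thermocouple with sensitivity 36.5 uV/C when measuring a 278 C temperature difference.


The thermocouple output V = sensitivity * dT.
V = 36.5 uV/C * 278 C
V = 10147.0 uV
V = 10.147 mV

10.147 mV


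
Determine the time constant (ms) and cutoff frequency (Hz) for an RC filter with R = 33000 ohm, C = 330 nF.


Time constant: tau = R * C.
tau = 33000 * 3.30e-07 = 0.01089 s
tau = 10.89 ms
Cutoff frequency: fc = 1 / (2*pi*R*C).
fc = 1 / (2*pi*0.01089) = 14.61 Hz

tau = 10.89 ms, fc = 14.61 Hz


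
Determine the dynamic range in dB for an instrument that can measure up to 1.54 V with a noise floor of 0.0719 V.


Dynamic range = 20 * log10(Vmax / Vnoise).
DR = 20 * log10(1.54 / 0.0719)
DR = 20 * log10(21.42)
DR = 26.62 dB

26.62 dB


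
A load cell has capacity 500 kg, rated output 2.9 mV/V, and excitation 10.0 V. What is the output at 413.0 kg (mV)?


Vout = rated_output * Vex * (load / capacity).
Vout = 2.9 * 10.0 * (413.0 / 500)
Vout = 2.9 * 10.0 * 0.826
Vout = 23.954 mV

23.954 mV


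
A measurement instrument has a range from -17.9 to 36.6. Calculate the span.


Span = upper range - lower range.
Span = 36.6 - (-17.9)
Span = 54.5

54.5


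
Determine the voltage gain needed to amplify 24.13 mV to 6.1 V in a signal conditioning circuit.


Gain = Vout / Vin (converting to same units).
G = 6.1 V / 24.13 mV
G = 6100.0 mV / 24.13 mV
G = 252.8

252.8


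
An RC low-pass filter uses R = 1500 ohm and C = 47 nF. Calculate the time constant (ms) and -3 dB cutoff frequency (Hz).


Time constant: tau = R * C.
tau = 1500 * 4.70e-08 = 7.05e-05 s
tau = 0.0705 ms
Cutoff frequency: fc = 1 / (2*pi*R*C).
fc = 1 / (2*pi*7.05e-05) = 2257.52 Hz

tau = 0.0705 ms, fc = 2257.52 Hz


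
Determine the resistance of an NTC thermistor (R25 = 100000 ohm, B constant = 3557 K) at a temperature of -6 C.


NTC thermistor equation: Rt = R25 * exp(B * (1/T - 1/T25)).
T in Kelvin: 267.15 K, T25 = 298.15 K
1/T - 1/T25 = 1/267.15 - 1/298.15 = 0.0003892
B * (1/T - 1/T25) = 3557 * 0.0003892 = 1.3844
Rt = 100000 * exp(1.3844) = 399235.3 ohm

399235.3 ohm


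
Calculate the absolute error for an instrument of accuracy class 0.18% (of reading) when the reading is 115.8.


Absolute error = (accuracy% / 100) * reading.
Error = (0.18 / 100) * 115.8
Error = 0.0018 * 115.8
Error = 0.2084

0.2084


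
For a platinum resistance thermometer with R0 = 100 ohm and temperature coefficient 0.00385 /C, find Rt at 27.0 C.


The RTD equation: Rt = R0 * (1 + alpha * T).
Rt = 100 * (1 + 0.00385 * 27.0)
Rt = 100 * (1 + 0.10395)
Rt = 100 * 1.10395
Rt = 110.395 ohm

110.395 ohm


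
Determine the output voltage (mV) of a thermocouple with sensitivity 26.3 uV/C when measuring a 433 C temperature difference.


The thermocouple output V = sensitivity * dT.
V = 26.3 uV/C * 433 C
V = 11387.9 uV
V = 11.388 mV

11.388 mV


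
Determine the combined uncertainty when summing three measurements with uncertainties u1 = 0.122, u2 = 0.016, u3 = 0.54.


For a sum of independent quantities, uc = sqrt(u1^2 + u2^2 + u3^2).
uc = sqrt(0.122^2 + 0.016^2 + 0.54^2)
uc = sqrt(0.014884 + 0.000256 + 0.2916)
uc = 0.5538

0.5538


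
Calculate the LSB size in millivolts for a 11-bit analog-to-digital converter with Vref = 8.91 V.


The resolution (LSB) of an ADC is Vref / 2^n.
LSB = 8.91 / 2^11
LSB = 8.91 / 2048
LSB = 0.00435059 V = 4.35058594 mV

4.35058594 mV


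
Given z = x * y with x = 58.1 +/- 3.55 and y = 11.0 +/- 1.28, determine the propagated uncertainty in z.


For a product z = x*y, the relative uncertainty is:
uz/z = sqrt((ux/x)^2 + (uy/y)^2)
Relative uncertainties: ux/x = 3.55/58.1 = 0.061102
uy/y = 1.28/11.0 = 0.116364
z = 58.1 * 11.0 = 639.1
uz = 639.1 * sqrt(0.061102^2 + 0.116364^2) = 83.997

83.997


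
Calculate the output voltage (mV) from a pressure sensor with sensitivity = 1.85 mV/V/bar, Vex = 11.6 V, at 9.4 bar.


Output = sensitivity * Vex * P.
Vout = 1.85 * 11.6 * 9.4
Vout = 21.46 * 9.4
Vout = 201.72 mV

201.72 mV


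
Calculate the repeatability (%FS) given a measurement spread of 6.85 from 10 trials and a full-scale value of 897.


Repeatability = (spread / full scale) * 100%.
R = (6.85 / 897) * 100
R = 0.764 %FS

0.764 %FS


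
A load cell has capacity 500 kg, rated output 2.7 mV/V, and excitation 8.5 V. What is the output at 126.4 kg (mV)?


Vout = rated_output * Vex * (load / capacity).
Vout = 2.7 * 8.5 * (126.4 / 500)
Vout = 2.7 * 8.5 * 0.2528
Vout = 5.802 mV

5.802 mV


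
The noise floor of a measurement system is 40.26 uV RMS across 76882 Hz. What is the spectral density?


Noise spectral density = Vrms / sqrt(BW).
NSD = 40.26 / sqrt(76882)
NSD = 40.26 / 277.276
NSD = 0.1452 uV/sqrt(Hz)

0.1452 uV/sqrt(Hz)


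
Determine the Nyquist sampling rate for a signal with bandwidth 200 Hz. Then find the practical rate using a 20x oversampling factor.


By Nyquist theorem, fs_min = 2 * fmax.
fs_min = 2 * 200 = 400 Hz
Practical rate = 20 * fs_min = 20 * 400 = 8000 Hz

fs_min = 400 Hz, fs_practical = 8000 Hz


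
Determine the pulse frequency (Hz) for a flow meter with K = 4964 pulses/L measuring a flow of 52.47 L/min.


Frequency = K * Q / 60 (converting L/min to L/s).
f = 4964 * 52.47 / 60
f = 260461.08 / 60
f = 4341.02 Hz

4341.02 Hz


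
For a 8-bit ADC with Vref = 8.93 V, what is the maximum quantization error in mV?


The maximum quantization error is +/- LSB/2.
LSB = Vref / 2^n = 8.93 / 256 = 0.03488281 V
Max error = LSB / 2 = 0.03488281 / 2 = 0.01744141 V
Max error = 17.4414 mV

17.4414 mV


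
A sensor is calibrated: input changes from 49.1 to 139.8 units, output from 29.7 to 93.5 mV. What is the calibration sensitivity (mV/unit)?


Sensitivity = (y2 - y1) / (x2 - x1).
S = (93.5 - 29.7) / (139.8 - 49.1)
S = 63.8 / 90.7
S = 0.7034 mV/unit

0.7034 mV/unit


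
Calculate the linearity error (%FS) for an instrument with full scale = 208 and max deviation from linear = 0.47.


Linearity error = (max deviation / full scale) * 100%.
Linearity = (0.47 / 208) * 100
Linearity = 0.226 %FS

0.226 %FS


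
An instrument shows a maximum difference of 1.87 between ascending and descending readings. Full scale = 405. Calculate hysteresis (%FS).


Hysteresis = (max difference / full scale) * 100%.
H = (1.87 / 405) * 100
H = 0.462 %FS

0.462 %FS


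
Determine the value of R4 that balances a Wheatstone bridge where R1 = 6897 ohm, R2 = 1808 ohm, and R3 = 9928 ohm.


At balance: R1*R4 = R2*R3, so R4 = R2*R3/R1.
R4 = 1808 * 9928 / 6897
R4 = 17949824 / 6897
R4 = 2602.56 ohm

2602.56 ohm


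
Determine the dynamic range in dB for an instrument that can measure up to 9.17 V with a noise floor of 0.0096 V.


Dynamic range = 20 * log10(Vmax / Vnoise).
DR = 20 * log10(9.17 / 0.0096)
DR = 20 * log10(955.21)
DR = 59.6 dB

59.6 dB


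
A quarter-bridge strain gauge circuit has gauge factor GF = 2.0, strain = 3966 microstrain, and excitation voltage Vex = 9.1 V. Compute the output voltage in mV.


Quarter bridge output: Vout = (GF * epsilon * Vex) / 4.
Vout = (2.0 * 3966e-6 * 9.1) / 4
Vout = 0.0721812 / 4 V
Vout = 0.0180453 V = 18.0453 mV

18.0453 mV


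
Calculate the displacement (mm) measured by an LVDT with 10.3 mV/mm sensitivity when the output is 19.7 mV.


Displacement = Vout / sensitivity.
d = 19.7 / 10.3
d = 1.913 mm

1.913 mm


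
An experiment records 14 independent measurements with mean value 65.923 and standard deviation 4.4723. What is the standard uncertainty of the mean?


The standard uncertainty for Type A evaluation is u = s / sqrt(n).
u = 4.4723 / sqrt(14)
u = 4.4723 / 3.7417
u = 1.1953

1.1953


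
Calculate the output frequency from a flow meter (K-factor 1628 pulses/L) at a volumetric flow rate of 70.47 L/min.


Frequency = K * Q / 60 (converting L/min to L/s).
f = 1628 * 70.47 / 60
f = 114725.16 / 60
f = 1912.09 Hz

1912.09 Hz


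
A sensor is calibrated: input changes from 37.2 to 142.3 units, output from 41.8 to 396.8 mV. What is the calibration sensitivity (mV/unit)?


Sensitivity = (y2 - y1) / (x2 - x1).
S = (396.8 - 41.8) / (142.3 - 37.2)
S = 355.0 / 105.1
S = 3.3777 mV/unit

3.3777 mV/unit


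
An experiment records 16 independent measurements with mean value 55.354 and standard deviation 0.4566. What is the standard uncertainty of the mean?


The standard uncertainty for Type A evaluation is u = s / sqrt(n).
u = 0.4566 / sqrt(16)
u = 0.4566 / 4.0
u = 0.1142

0.1142


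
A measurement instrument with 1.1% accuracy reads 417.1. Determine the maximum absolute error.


Absolute error = (accuracy% / 100) * reading.
Error = (1.1 / 100) * 417.1
Error = 0.011 * 417.1
Error = 4.5881

4.5881


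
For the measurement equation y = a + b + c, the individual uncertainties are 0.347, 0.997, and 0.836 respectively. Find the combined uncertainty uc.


For a sum of independent quantities, uc = sqrt(u1^2 + u2^2 + u3^2).
uc = sqrt(0.347^2 + 0.997^2 + 0.836^2)
uc = sqrt(0.120409 + 0.994009 + 0.698896)
uc = 1.3466

1.3466


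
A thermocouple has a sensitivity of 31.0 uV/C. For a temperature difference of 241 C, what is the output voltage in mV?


The thermocouple output V = sensitivity * dT.
V = 31.0 uV/C * 241 C
V = 7471.0 uV
V = 7.471 mV

7.471 mV


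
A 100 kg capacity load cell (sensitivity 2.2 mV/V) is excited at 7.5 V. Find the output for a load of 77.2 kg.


Vout = rated_output * Vex * (load / capacity).
Vout = 2.2 * 7.5 * (77.2 / 100)
Vout = 2.2 * 7.5 * 0.772
Vout = 12.738 mV

12.738 mV


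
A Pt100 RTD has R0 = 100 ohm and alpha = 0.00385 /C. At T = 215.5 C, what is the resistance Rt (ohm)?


The RTD equation: Rt = R0 * (1 + alpha * T).
Rt = 100 * (1 + 0.00385 * 215.5)
Rt = 100 * (1 + 0.829675)
Rt = 100 * 1.829675
Rt = 182.968 ohm

182.968 ohm


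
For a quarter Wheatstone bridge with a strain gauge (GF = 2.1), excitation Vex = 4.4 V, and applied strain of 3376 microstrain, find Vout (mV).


Quarter bridge output: Vout = (GF * epsilon * Vex) / 4.
Vout = (2.1 * 3376e-6 * 4.4) / 4
Vout = 0.03119424 / 4 V
Vout = 0.00779856 V = 7.7986 mV

7.7986 mV


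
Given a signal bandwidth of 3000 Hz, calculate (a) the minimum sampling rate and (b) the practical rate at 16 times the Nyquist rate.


By Nyquist theorem, fs_min = 2 * fmax.
fs_min = 2 * 3000 = 6000 Hz
Practical rate = 16 * fs_min = 16 * 6000 = 96000 Hz

fs_min = 6000 Hz, fs_practical = 96000 Hz


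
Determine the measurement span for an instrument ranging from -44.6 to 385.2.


Span = upper range - lower range.
Span = 385.2 - (-44.6)
Span = 429.8

429.8


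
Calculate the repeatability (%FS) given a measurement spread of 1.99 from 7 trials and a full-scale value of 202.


Repeatability = (spread / full scale) * 100%.
R = (1.99 / 202) * 100
R = 0.985 %FS

0.985 %FS


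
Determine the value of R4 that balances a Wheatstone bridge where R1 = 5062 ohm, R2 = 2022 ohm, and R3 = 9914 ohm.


At balance: R1*R4 = R2*R3, so R4 = R2*R3/R1.
R4 = 2022 * 9914 / 5062
R4 = 20046108 / 5062
R4 = 3960.12 ohm

3960.12 ohm


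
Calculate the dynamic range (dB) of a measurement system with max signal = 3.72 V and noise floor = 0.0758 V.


Dynamic range = 20 * log10(Vmax / Vnoise).
DR = 20 * log10(3.72 / 0.0758)
DR = 20 * log10(49.08)
DR = 33.82 dB

33.82 dB


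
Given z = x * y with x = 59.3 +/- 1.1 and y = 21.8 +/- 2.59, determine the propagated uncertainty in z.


For a product z = x*y, the relative uncertainty is:
uz/z = sqrt((ux/x)^2 + (uy/y)^2)
Relative uncertainties: ux/x = 1.1/59.3 = 0.01855
uy/y = 2.59/21.8 = 0.118807
z = 59.3 * 21.8 = 1292.7
uz = 1292.7 * sqrt(0.01855^2 + 0.118807^2) = 155.448

155.448


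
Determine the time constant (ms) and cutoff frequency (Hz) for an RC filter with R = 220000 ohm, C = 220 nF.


Time constant: tau = R * C.
tau = 220000 * 2.20e-07 = 0.0484 s
tau = 48.4 ms
Cutoff frequency: fc = 1 / (2*pi*R*C).
fc = 1 / (2*pi*0.0484) = 3.29 Hz

tau = 48.4 ms, fc = 3.29 Hz


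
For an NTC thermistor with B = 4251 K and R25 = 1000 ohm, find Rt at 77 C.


NTC thermistor equation: Rt = R25 * exp(B * (1/T - 1/T25)).
T in Kelvin: 350.15 K, T25 = 298.15 K
1/T - 1/T25 = 1/350.15 - 1/298.15 = -0.0004981
B * (1/T - 1/T25) = 4251 * -0.0004981 = -2.1174
Rt = 1000 * exp(-2.1174) = 120.3 ohm

120.3 ohm


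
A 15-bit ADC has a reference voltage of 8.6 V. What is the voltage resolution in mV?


The resolution (LSB) of an ADC is Vref / 2^n.
LSB = 8.6 / 2^15
LSB = 8.6 / 32768
LSB = 0.00026245 V = 0.26245117 mV

0.26245117 mV


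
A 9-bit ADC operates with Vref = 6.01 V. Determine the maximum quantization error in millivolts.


The maximum quantization error is +/- LSB/2.
LSB = Vref / 2^n = 6.01 / 512 = 0.01173828 V
Max error = LSB / 2 = 0.01173828 / 2 = 0.00586914 V
Max error = 5.8691 mV

5.8691 mV


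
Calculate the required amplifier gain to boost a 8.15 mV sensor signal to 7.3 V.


Gain = Vout / Vin (converting to same units).
G = 7.3 V / 8.15 mV
G = 7300.0 mV / 8.15 mV
G = 895.71

895.71


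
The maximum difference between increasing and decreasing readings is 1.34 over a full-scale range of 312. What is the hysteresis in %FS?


Hysteresis = (max difference / full scale) * 100%.
H = (1.34 / 312) * 100
H = 0.429 %FS

0.429 %FS


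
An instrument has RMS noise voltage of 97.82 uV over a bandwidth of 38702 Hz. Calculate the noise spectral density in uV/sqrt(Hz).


Noise spectral density = Vrms / sqrt(BW).
NSD = 97.82 / sqrt(38702)
NSD = 97.82 / 196.7282
NSD = 0.4972 uV/sqrt(Hz)

0.4972 uV/sqrt(Hz)


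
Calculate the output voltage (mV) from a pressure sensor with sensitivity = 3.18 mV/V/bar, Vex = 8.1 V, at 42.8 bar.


Output = sensitivity * Vex * P.
Vout = 3.18 * 8.1 * 42.8
Vout = 25.758 * 42.8
Vout = 1102.44 mV

1102.44 mV


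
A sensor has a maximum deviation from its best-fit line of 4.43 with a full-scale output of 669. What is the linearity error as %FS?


Linearity error = (max deviation / full scale) * 100%.
Linearity = (4.43 / 669) * 100
Linearity = 0.662 %FS

0.662 %FS


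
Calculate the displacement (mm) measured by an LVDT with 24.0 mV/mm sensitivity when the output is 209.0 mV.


Displacement = Vout / sensitivity.
d = 209.0 / 24.0
d = 8.708 mm

8.708 mm


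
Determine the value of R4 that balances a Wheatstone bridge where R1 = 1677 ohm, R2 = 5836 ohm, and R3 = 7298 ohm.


At balance: R1*R4 = R2*R3, so R4 = R2*R3/R1.
R4 = 5836 * 7298 / 1677
R4 = 42591128 / 1677
R4 = 25397.21 ohm

25397.21 ohm


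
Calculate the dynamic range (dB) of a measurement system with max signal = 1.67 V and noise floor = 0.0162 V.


Dynamic range = 20 * log10(Vmax / Vnoise).
DR = 20 * log10(1.67 / 0.0162)
DR = 20 * log10(103.09)
DR = 40.26 dB

40.26 dB


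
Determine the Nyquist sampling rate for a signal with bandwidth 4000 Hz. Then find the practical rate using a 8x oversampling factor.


By Nyquist theorem, fs_min = 2 * fmax.
fs_min = 2 * 4000 = 8000 Hz
Practical rate = 8 * fs_min = 8 * 8000 = 64000 Hz

fs_min = 8000 Hz, fs_practical = 64000 Hz


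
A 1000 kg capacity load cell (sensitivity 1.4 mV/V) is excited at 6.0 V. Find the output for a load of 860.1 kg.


Vout = rated_output * Vex * (load / capacity).
Vout = 1.4 * 6.0 * (860.1 / 1000)
Vout = 1.4 * 6.0 * 0.8601
Vout = 7.225 mV

7.225 mV


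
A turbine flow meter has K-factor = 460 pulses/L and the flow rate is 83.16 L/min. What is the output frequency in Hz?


Frequency = K * Q / 60 (converting L/min to L/s).
f = 460 * 83.16 / 60
f = 38253.6 / 60
f = 637.56 Hz

637.56 Hz


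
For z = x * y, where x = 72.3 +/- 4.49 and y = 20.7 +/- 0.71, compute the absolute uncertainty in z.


For a product z = x*y, the relative uncertainty is:
uz/z = sqrt((ux/x)^2 + (uy/y)^2)
Relative uncertainties: ux/x = 4.49/72.3 = 0.062102
uy/y = 0.71/20.7 = 0.0343
z = 72.3 * 20.7 = 1496.6
uz = 1496.6 * sqrt(0.062102^2 + 0.0343^2) = 106.177

106.177


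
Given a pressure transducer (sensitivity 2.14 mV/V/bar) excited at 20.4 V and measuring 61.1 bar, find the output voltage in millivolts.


Output = sensitivity * Vex * P.
Vout = 2.14 * 20.4 * 61.1
Vout = 43.656 * 61.1
Vout = 2667.38 mV

2667.38 mV


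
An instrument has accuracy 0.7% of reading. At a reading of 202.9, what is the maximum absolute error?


Absolute error = (accuracy% / 100) * reading.
Error = (0.7 / 100) * 202.9
Error = 0.007 * 202.9
Error = 1.4203

1.4203


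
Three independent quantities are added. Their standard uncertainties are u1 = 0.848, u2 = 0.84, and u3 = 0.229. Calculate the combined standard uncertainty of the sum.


For a sum of independent quantities, uc = sqrt(u1^2 + u2^2 + u3^2).
uc = sqrt(0.848^2 + 0.84^2 + 0.229^2)
uc = sqrt(0.719104 + 0.7056 + 0.052441)
uc = 1.2154

1.2154


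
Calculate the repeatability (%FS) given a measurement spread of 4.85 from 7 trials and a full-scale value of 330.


Repeatability = (spread / full scale) * 100%.
R = (4.85 / 330) * 100
R = 1.47 %FS

1.47 %FS


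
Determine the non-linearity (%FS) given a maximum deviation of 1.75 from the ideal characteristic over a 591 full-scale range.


Linearity error = (max deviation / full scale) * 100%.
Linearity = (1.75 / 591) * 100
Linearity = 0.296 %FS

0.296 %FS


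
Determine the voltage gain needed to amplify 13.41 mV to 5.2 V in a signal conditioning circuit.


Gain = Vout / Vin (converting to same units).
G = 5.2 V / 13.41 mV
G = 5200.0 mV / 13.41 mV
G = 387.77

387.77


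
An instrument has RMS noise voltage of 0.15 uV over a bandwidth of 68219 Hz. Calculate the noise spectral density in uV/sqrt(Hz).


Noise spectral density = Vrms / sqrt(BW).
NSD = 0.15 / sqrt(68219)
NSD = 0.15 / 261.1877
NSD = 0.0006 uV/sqrt(Hz)

0.0006 uV/sqrt(Hz)


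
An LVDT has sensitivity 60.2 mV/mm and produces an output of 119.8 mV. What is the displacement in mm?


Displacement = Vout / sensitivity.
d = 119.8 / 60.2
d = 1.99 mm

1.99 mm


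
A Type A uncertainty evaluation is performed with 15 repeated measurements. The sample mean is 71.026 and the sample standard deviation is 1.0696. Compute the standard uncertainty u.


The standard uncertainty for Type A evaluation is u = s / sqrt(n).
u = 1.0696 / sqrt(15)
u = 1.0696 / 3.873
u = 0.2762

0.2762


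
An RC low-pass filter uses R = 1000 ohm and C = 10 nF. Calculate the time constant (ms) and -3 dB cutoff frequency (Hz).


Time constant: tau = R * C.
tau = 1000 * 1.00e-08 = 1e-05 s
tau = 0.01 ms
Cutoff frequency: fc = 1 / (2*pi*R*C).
fc = 1 / (2*pi*1e-05) = 15915.49 Hz

tau = 0.01 ms, fc = 15915.49 Hz


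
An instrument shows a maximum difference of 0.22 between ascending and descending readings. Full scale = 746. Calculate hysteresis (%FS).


Hysteresis = (max difference / full scale) * 100%.
H = (0.22 / 746) * 100
H = 0.029 %FS

0.029 %FS


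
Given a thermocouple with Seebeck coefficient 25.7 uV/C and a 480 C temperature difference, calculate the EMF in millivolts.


The thermocouple output V = sensitivity * dT.
V = 25.7 uV/C * 480 C
V = 12336.0 uV
V = 12.336 mV

12.336 mV


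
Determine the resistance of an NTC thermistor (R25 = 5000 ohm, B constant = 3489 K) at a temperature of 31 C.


NTC thermistor equation: Rt = R25 * exp(B * (1/T - 1/T25)).
T in Kelvin: 304.15 K, T25 = 298.15 K
1/T - 1/T25 = 1/304.15 - 1/298.15 = -6.617e-05
B * (1/T - 1/T25) = 3489 * -6.617e-05 = -0.2308
Rt = 5000 * exp(-0.2308) = 3969.3 ohm

3969.3 ohm


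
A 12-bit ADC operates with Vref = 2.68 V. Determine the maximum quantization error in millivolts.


The maximum quantization error is +/- LSB/2.
LSB = Vref / 2^n = 2.68 / 4096 = 0.0006543 V
Max error = LSB / 2 = 0.0006543 / 2 = 0.00032715 V
Max error = 0.3271 mV

0.3271 mV


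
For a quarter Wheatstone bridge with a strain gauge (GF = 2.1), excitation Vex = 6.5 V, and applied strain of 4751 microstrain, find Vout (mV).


Quarter bridge output: Vout = (GF * epsilon * Vex) / 4.
Vout = (2.1 * 4751e-6 * 6.5) / 4
Vout = 0.06485115 / 4 V
Vout = 0.01621279 V = 16.2128 mV

16.2128 mV


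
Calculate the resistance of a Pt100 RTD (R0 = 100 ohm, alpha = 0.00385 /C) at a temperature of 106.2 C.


The RTD equation: Rt = R0 * (1 + alpha * T).
Rt = 100 * (1 + 0.00385 * 106.2)
Rt = 100 * (1 + 0.40887)
Rt = 100 * 1.40887
Rt = 140.887 ohm

140.887 ohm


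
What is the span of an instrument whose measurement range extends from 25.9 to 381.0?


Span = upper range - lower range.
Span = 381.0 - (25.9)
Span = 355.1

355.1


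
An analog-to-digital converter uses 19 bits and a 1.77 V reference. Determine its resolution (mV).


The resolution (LSB) of an ADC is Vref / 2^n.
LSB = 1.77 / 2^19
LSB = 1.77 / 524288
LSB = 3.38e-06 V = 0.00337601 mV

0.00337601 mV


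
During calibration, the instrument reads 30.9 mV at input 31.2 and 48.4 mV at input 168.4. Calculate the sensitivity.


Sensitivity = (y2 - y1) / (x2 - x1).
S = (48.4 - 30.9) / (168.4 - 31.2)
S = 17.5 / 137.2
S = 0.1276 mV/unit

0.1276 mV/unit


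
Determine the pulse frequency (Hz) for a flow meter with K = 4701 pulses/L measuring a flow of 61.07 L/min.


Frequency = K * Q / 60 (converting L/min to L/s).
f = 4701 * 61.07 / 60
f = 287090.07 / 60
f = 4784.83 Hz

4784.83 Hz


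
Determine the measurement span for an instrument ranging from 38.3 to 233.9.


Span = upper range - lower range.
Span = 233.9 - (38.3)
Span = 195.6

195.6


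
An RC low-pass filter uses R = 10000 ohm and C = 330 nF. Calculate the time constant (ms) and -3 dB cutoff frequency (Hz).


Time constant: tau = R * C.
tau = 10000 * 3.30e-07 = 0.0033 s
tau = 3.3 ms
Cutoff frequency: fc = 1 / (2*pi*R*C).
fc = 1 / (2*pi*0.0033) = 48.23 Hz

tau = 3.3 ms, fc = 48.23 Hz


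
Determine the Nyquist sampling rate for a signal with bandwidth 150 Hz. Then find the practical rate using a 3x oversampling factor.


By Nyquist theorem, fs_min = 2 * fmax.
fs_min = 2 * 150 = 300 Hz
Practical rate = 3 * fs_min = 3 * 300 = 900 Hz

fs_min = 300 Hz, fs_practical = 900 Hz


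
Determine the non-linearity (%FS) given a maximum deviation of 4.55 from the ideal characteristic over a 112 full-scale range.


Linearity error = (max deviation / full scale) * 100%.
Linearity = (4.55 / 112) * 100
Linearity = 4.062 %FS

4.062 %FS


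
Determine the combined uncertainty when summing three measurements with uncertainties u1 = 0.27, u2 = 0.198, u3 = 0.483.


For a sum of independent quantities, uc = sqrt(u1^2 + u2^2 + u3^2).
uc = sqrt(0.27^2 + 0.198^2 + 0.483^2)
uc = sqrt(0.0729 + 0.039204 + 0.233289)
uc = 0.5877

0.5877
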